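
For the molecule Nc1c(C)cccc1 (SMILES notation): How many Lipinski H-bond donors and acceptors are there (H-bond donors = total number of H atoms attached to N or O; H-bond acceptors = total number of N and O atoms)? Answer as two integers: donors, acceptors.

Donors: find every N or O and count the H atoms it carries.
  atom 1 (N): bond orders sum to 1 → 2 H
Lipinski HBD = 2.
Acceptors: N atoms = 1, O atoms = 0 → HBA = 1.

2, 1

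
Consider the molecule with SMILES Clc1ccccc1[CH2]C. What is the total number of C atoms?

Count every carbon token in the SMILES (each C, including those in ring-closure positions and inside branches).
Carbon count: 8.

8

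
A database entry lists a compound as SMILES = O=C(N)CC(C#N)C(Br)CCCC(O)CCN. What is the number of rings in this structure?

0

In SMILES, each pair of matching ring-closure digits denotes one ring-closing bond; the number of such bonds equals the number of independent rings.
Ring-closure bonds here: 0.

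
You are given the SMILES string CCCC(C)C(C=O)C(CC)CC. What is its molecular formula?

C12H24O

Walk through each heavy atom and fill implicit hydrogens from standard valence (C 4, N 3, O 2, S 2, halogen 1):
  atom 1: C, bond orders sum to 1 (valence 4) → 3 H
  atom 2: C, bond orders sum to 2 (valence 4) → 2 H
  atom 3: C, bond orders sum to 2 (valence 4) → 2 H
  atom 4: C, bond orders sum to 3 (valence 4) → 1 H
  atom 5: C, bond orders sum to 1 (valence 4) → 3 H
  atom 6: C, bond orders sum to 3 (valence 4) → 1 H
  atom 7: C, bond orders sum to 3 (valence 4) → 1 H
  atom 8: O, bond orders sum to 2 (valence 2) → 0 H
  atom 9: C, bond orders sum to 3 (valence 4) → 1 H
  atom 10: C, bond orders sum to 2 (valence 4) → 2 H
  atom 11: C, bond orders sum to 1 (valence 4) → 3 H
  atom 12: C, bond orders sum to 2 (valence 4) → 2 H
  atom 13: C, bond orders sum to 1 (valence 4) → 3 H
Totals → C:12, H:24, O:1.
In Hill order: C12H24O.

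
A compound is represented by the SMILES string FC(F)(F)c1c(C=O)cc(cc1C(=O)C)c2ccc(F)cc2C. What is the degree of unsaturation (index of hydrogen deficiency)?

10

Molecular formula: C17H12F4O2.
DoU = (2C + 2 + N − H − X) / 2, where X is the halogen count and O/S are ignored.
    = (2·17 + 2 + 0 − 12 − 4) / 2 = 20 / 2 = 10.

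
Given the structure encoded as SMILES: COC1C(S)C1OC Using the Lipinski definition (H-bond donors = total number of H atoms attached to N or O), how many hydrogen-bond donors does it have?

0

Donors: find every N or O and count the H atoms it carries.
  atom 2 (O): bond orders sum to 2 → 0 H
  atom 7 (O): bond orders sum to 2 → 0 H
Lipinski HBD = 0.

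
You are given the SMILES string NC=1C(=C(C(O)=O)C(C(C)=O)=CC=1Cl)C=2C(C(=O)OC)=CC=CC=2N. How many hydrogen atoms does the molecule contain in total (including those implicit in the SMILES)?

Walk through each heavy atom and fill implicit hydrogens from standard valence (C 4, N 3, O 2, S 2, halogen 1):
  atom 1: N, bond orders sum to 1 (valence 3) → 2 H
  atom 2: C, bond orders sum to 4 (valence 4) → 0 H
  atom 3: C, bond orders sum to 4 (valence 4) → 0 H
  atom 4: C, bond orders sum to 4 (valence 4) → 0 H
  atom 5: C, bond orders sum to 4 (valence 4) → 0 H
  atom 6: O, bond orders sum to 1 (valence 2) → 1 H
  atom 7: O, bond orders sum to 2 (valence 2) → 0 H
  atom 8: C, bond orders sum to 4 (valence 4) → 0 H
  atom 9: C, bond orders sum to 4 (valence 4) → 0 H
  atom 10: C, bond orders sum to 1 (valence 4) → 3 H
  atom 11: O, bond orders sum to 2 (valence 2) → 0 H
  atom 12: C, bond orders sum to 3 (valence 4) → 1 H
  atom 13: C, bond orders sum to 4 (valence 4) → 0 H
  atom 14: Cl (halogen, monovalent) → 0 H
  atom 15: C, bond orders sum to 4 (valence 4) → 0 H
  atom 16: C, bond orders sum to 4 (valence 4) → 0 H
  atom 17: C, bond orders sum to 4 (valence 4) → 0 H
  atom 18: O, bond orders sum to 2 (valence 2) → 0 H
  atom 19: O, bond orders sum to 2 (valence 2) → 0 H
  atom 20: C, bond orders sum to 1 (valence 4) → 3 H
  atom 21: C, bond orders sum to 3 (valence 4) → 1 H
  atom 22: C, bond orders sum to 3 (valence 4) → 1 H
  atom 23: C, bond orders sum to 3 (valence 4) → 1 H
  atom 24: C, bond orders sum to 4 (valence 4) → 0 H
  atom 25: N, bond orders sum to 1 (valence 3) → 2 H
Total hydrogens: 15.

15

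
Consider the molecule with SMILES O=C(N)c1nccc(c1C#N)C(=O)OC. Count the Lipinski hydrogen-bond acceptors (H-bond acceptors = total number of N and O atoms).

6

N atoms: 3; O atoms: 3.
Lipinski HBA = 3 + 3 = 6.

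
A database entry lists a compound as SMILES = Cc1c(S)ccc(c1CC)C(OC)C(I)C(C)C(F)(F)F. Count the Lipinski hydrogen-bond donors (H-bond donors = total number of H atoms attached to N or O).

Donors: find every N or O and count the H atoms it carries.
  atom 12 (O): bond orders sum to 2 → 0 H
Lipinski HBD = 0.

0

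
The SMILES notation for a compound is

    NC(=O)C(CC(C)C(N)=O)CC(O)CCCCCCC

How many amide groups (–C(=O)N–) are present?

The amide motif appears at heavy-atom positions 2, 8 in the SMILES.
Other groups present: 1 hydroxyl.
Amide count: 2.

2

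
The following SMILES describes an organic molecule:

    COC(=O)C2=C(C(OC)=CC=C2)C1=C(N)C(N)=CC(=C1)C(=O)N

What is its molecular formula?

C16H17N3O4

Walk through each heavy atom and fill implicit hydrogens from standard valence (C 4, N 3, O 2, S 2, halogen 1):
  atom 1: C, bond orders sum to 1 (valence 4) → 3 H
  atom 2: O, bond orders sum to 2 (valence 2) → 0 H
  atom 3: C, bond orders sum to 4 (valence 4) → 0 H
  atom 4: O, bond orders sum to 2 (valence 2) → 0 H
  atom 5: C, bond orders sum to 4 (valence 4) → 0 H
  atom 6: C, bond orders sum to 4 (valence 4) → 0 H
  atom 7: C, bond orders sum to 4 (valence 4) → 0 H
  atom 8: O, bond orders sum to 2 (valence 2) → 0 H
  atom 9: C, bond orders sum to 1 (valence 4) → 3 H
  atom 10: C, bond orders sum to 3 (valence 4) → 1 H
  atom 11: C, bond orders sum to 3 (valence 4) → 1 H
  atom 12: C, bond orders sum to 3 (valence 4) → 1 H
  atom 13: C, bond orders sum to 4 (valence 4) → 0 H
  atom 14: C, bond orders sum to 4 (valence 4) → 0 H
  atom 15: N, bond orders sum to 1 (valence 3) → 2 H
  atom 16: C, bond orders sum to 4 (valence 4) → 0 H
  atom 17: N, bond orders sum to 1 (valence 3) → 2 H
  atom 18: C, bond orders sum to 3 (valence 4) → 1 H
  atom 19: C, bond orders sum to 4 (valence 4) → 0 H
  atom 20: C, bond orders sum to 3 (valence 4) → 1 H
  atom 21: C, bond orders sum to 4 (valence 4) → 0 H
  atom 22: O, bond orders sum to 2 (valence 2) → 0 H
  atom 23: N, bond orders sum to 1 (valence 3) → 2 H
Totals → C:16, H:17, N:3, O:4.
In Hill order: C16H17N3O4.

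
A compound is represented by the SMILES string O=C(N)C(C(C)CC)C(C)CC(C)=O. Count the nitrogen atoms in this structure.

1

Scan the SMILES for N atoms (remember two-letter symbols like Cl and Br are single atoms).
Nitrogen count: 1.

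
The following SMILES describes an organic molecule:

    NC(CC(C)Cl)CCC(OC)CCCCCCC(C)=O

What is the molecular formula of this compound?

Walk through each heavy atom and fill implicit hydrogens from standard valence (C 4, N 3, O 2, S 2, halogen 1):
  atom 1: N, bond orders sum to 1 (valence 3) → 2 H
  atom 2: C, bond orders sum to 3 (valence 4) → 1 H
  atom 3: C, bond orders sum to 2 (valence 4) → 2 H
  atom 4: C, bond orders sum to 3 (valence 4) → 1 H
  atom 5: C, bond orders sum to 1 (valence 4) → 3 H
  atom 6: Cl (halogen, monovalent) → 0 H
  atom 7: C, bond orders sum to 2 (valence 4) → 2 H
  atom 8: C, bond orders sum to 2 (valence 4) → 2 H
  atom 9: C, bond orders sum to 3 (valence 4) → 1 H
  atom 10: O, bond orders sum to 2 (valence 2) → 0 H
  atom 11: C, bond orders sum to 1 (valence 4) → 3 H
  atom 12: C, bond orders sum to 2 (valence 4) → 2 H
  atom 13: C, bond orders sum to 2 (valence 4) → 2 H
  atom 14: C, bond orders sum to 2 (valence 4) → 2 H
  atom 15: C, bond orders sum to 2 (valence 4) → 2 H
  atom 16: C, bond orders sum to 2 (valence 4) → 2 H
  atom 17: C, bond orders sum to 2 (valence 4) → 2 H
  atom 18: C, bond orders sum to 4 (valence 4) → 0 H
  atom 19: C, bond orders sum to 1 (valence 4) → 3 H
  atom 20: O, bond orders sum to 2 (valence 2) → 0 H
Totals → C:16, H:32, Cl:1, N:1, O:2.

C16H32ClNO2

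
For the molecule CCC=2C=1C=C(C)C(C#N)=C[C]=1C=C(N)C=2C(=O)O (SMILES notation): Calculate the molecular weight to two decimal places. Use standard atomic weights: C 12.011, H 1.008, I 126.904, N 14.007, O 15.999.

254.29 g/mol

First, the molecular formula is C15H14N2O2 (counting implicit H from valence).
  C: 15 × 12.011 = 180.165
  H: 14 × 1.008 = 14.112
  N: 2 × 14.007 = 28.014
  O: 2 × 15.999 = 31.998
Sum: 15×12.011 + 14×1.008 + 2×14.007 + 2×15.999 = 254.289 → 254.29 g/mol.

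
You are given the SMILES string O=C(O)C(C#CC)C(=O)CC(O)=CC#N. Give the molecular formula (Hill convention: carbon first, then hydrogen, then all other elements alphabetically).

C10H9NO4

Walk through each heavy atom and fill implicit hydrogens from standard valence (C 4, N 3, O 2, S 2, halogen 1):
  atom 1: O, bond orders sum to 2 (valence 2) → 0 H
  atom 2: C, bond orders sum to 4 (valence 4) → 0 H
  atom 3: O, bond orders sum to 1 (valence 2) → 1 H
  atom 4: C, bond orders sum to 3 (valence 4) → 1 H
  atom 5: C, bond orders sum to 4 (valence 4) → 0 H
  atom 6: C, bond orders sum to 4 (valence 4) → 0 H
  atom 7: C, bond orders sum to 1 (valence 4) → 3 H
  atom 8: C, bond orders sum to 4 (valence 4) → 0 H
  atom 9: O, bond orders sum to 2 (valence 2) → 0 H
  atom 10: C, bond orders sum to 2 (valence 4) → 2 H
  atom 11: C, bond orders sum to 4 (valence 4) → 0 H
  atom 12: O, bond orders sum to 1 (valence 2) → 1 H
  atom 13: C, bond orders sum to 3 (valence 4) → 1 H
  atom 14: C, bond orders sum to 4 (valence 4) → 0 H
  atom 15: N, bond orders sum to 3 (valence 3) → 0 H
Totals → C:10, H:9, N:1, O:4.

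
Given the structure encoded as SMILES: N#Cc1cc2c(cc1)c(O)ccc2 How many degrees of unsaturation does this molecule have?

Molecular formula: C11H7NO.
DoU = (2C + 2 + N − H − X) / 2, where X is the halogen count and O/S are ignored.
    = (2·11 + 2 + 1 − 7 − 0) / 2 = 18 / 2 = 9.

9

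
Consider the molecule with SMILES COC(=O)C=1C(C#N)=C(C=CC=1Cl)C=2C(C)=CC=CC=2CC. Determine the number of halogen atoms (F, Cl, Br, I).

Halogen atoms appear at heavy-atom position 13 (1×Cl).
Other groups present: 1 ester, 1 nitrile.
Halogen count: 1.

1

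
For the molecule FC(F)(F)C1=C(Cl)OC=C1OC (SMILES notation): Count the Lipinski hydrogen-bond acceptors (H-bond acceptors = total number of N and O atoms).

N atoms: 0; O atoms: 2.
Lipinski HBA = 0 + 2 = 2.

2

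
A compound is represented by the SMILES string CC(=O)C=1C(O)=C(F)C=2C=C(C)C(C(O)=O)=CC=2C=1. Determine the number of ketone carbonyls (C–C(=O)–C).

The ketone motif appears at heavy-atom position 2 in the SMILES.
Other groups present: 1 carboxylic acid, 1 hydroxyl.
Ketone count: 1.

1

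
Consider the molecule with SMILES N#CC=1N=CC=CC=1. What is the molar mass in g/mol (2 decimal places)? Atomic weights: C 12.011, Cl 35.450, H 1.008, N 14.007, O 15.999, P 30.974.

First, the molecular formula is C6H4N2 (counting implicit H from valence).
  C: 6 × 12.011 = 72.066
  H: 4 × 1.008 = 4.032
  N: 2 × 14.007 = 28.014
Sum: 6×12.011 + 4×1.008 + 2×14.007 = 104.112 → 104.11 g/mol.

104.11 g/mol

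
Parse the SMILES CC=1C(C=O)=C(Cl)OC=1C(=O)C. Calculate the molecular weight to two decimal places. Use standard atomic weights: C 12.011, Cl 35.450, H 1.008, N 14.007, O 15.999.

186.59 g/mol

First, the molecular formula is C8H7ClO3 (counting implicit H from valence).
  C: 8 × 12.011 = 96.088
  Cl: 1 × 35.450 = 35.450
  H: 7 × 1.008 = 7.056
  O: 3 × 15.999 = 47.997
Sum: 8×12.011 + 1×35.450 + 7×1.008 + 3×15.999 = 186.591 → 186.59 g/mol.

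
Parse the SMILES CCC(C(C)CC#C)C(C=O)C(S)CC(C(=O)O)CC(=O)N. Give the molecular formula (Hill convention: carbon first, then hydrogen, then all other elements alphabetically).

Walk through each heavy atom and fill implicit hydrogens from standard valence (C 4, N 3, O 2, S 2, halogen 1):
  atom 1: C, bond orders sum to 1 (valence 4) → 3 H
  atom 2: C, bond orders sum to 2 (valence 4) → 2 H
  atom 3: C, bond orders sum to 3 (valence 4) → 1 H
  atom 4: C, bond orders sum to 3 (valence 4) → 1 H
  atom 5: C, bond orders sum to 1 (valence 4) → 3 H
  atom 6: C, bond orders sum to 2 (valence 4) → 2 H
  atom 7: C, bond orders sum to 4 (valence 4) → 0 H
  atom 8: C, bond orders sum to 3 (valence 4) → 1 H
  atom 9: C, bond orders sum to 3 (valence 4) → 1 H
  atom 10: C, bond orders sum to 3 (valence 4) → 1 H
  atom 11: O, bond orders sum to 2 (valence 2) → 0 H
  atom 12: C, bond orders sum to 3 (valence 4) → 1 H
  atom 13: S, bond orders sum to 1 (valence 2) → 1 H
  atom 14: C, bond orders sum to 2 (valence 4) → 2 H
  atom 15: C, bond orders sum to 3 (valence 4) → 1 H
  atom 16: C, bond orders sum to 4 (valence 4) → 0 H
  atom 17: O, bond orders sum to 2 (valence 2) → 0 H
  atom 18: O, bond orders sum to 1 (valence 2) → 1 H
  atom 19: C, bond orders sum to 2 (valence 4) → 2 H
  atom 20: C, bond orders sum to 4 (valence 4) → 0 H
  atom 21: O, bond orders sum to 2 (valence 2) → 0 H
  atom 22: N, bond orders sum to 1 (valence 3) → 2 H
Totals → C:16, H:25, N:1, O:4, S:1.

C16H25NO4S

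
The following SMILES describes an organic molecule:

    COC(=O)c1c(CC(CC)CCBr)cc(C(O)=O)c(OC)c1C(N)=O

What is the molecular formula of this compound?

C17H22BrNO6

Walk through each heavy atom and fill implicit hydrogens from standard valence (C 4, N 3, O 2, S 2, halogen 1); for lowercase aromatic atoms, an aromatic c carries 1 H when it has two neighbours and 0 H with three, and aromatic n carries 0 H:
  atom 1: C, bond orders sum to 1 (valence 4) → 3 H
  atom 2: O, bond orders sum to 2 (valence 2) → 0 H
  atom 3: C, bond orders sum to 4 (valence 4) → 0 H
  atom 4: O, bond orders sum to 2 (valence 2) → 0 H
  atom 5: aromatic c, 3 neighbours → 0 H
  atom 6: aromatic c, 3 neighbours → 0 H
  atom 7: C, bond orders sum to 2 (valence 4) → 2 H
  atom 8: C, bond orders sum to 3 (valence 4) → 1 H
  atom 9: C, bond orders sum to 2 (valence 4) → 2 H
  atom 10: C, bond orders sum to 1 (valence 4) → 3 H
  atom 11: C, bond orders sum to 2 (valence 4) → 2 H
  atom 12: C, bond orders sum to 2 (valence 4) → 2 H
  atom 13: Br (halogen, monovalent) → 0 H
  atom 14: aromatic c, 2 neighbours → 1 H
  atom 15: aromatic c, 3 neighbours → 0 H
  atom 16: C, bond orders sum to 4 (valence 4) → 0 H
  atom 17: O, bond orders sum to 1 (valence 2) → 1 H
  atom 18: O, bond orders sum to 2 (valence 2) → 0 H
  atom 19: aromatic c, 3 neighbours → 0 H
  atom 20: O, bond orders sum to 2 (valence 2) → 0 H
  atom 21: C, bond orders sum to 1 (valence 4) → 3 H
  atom 22: aromatic c, 3 neighbours → 0 H
  atom 23: C, bond orders sum to 4 (valence 4) → 0 H
  atom 24: N, bond orders sum to 1 (valence 3) → 2 H
  atom 25: O, bond orders sum to 2 (valence 2) → 0 H
Totals → C:17, H:22, Br:1, N:1, O:6.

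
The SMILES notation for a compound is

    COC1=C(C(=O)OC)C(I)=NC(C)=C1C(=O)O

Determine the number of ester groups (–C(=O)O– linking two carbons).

The ester motif appears at heavy-atom position 5 in the SMILES.
Other groups present: 1 carboxylic acid, 1 ether.
Ester count: 1.

1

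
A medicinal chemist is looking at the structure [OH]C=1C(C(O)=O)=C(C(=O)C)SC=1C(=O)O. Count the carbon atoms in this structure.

8

Count every carbon token in the SMILES (each C, including those in ring-closure positions and inside branches).
Carbon count: 8.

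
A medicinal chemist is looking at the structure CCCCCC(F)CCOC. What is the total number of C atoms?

Count every carbon token in the SMILES (each C, including those in ring-closure positions and inside branches).
Carbon count: 9.

9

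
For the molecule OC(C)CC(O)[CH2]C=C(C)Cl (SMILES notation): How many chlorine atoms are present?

1

Scan the SMILES for Cl atoms (remember two-letter symbols like Cl and Br are single atoms).
Chlorine count: 1.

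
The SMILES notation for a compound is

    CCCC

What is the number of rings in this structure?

In SMILES, each pair of matching ring-closure digits denotes one ring-closing bond; the number of such bonds equals the number of independent rings.
Ring-closure bonds here: 0.

0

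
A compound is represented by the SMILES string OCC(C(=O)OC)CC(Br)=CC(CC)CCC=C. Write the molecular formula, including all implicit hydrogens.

C14H23BrO3

Walk through each heavy atom and fill implicit hydrogens from standard valence (C 4, N 3, O 2, S 2, halogen 1):
  atom 1: O, bond orders sum to 1 (valence 2) → 1 H
  atom 2: C, bond orders sum to 2 (valence 4) → 2 H
  atom 3: C, bond orders sum to 3 (valence 4) → 1 H
  atom 4: C, bond orders sum to 4 (valence 4) → 0 H
  atom 5: O, bond orders sum to 2 (valence 2) → 0 H
  atom 6: O, bond orders sum to 2 (valence 2) → 0 H
  atom 7: C, bond orders sum to 1 (valence 4) → 3 H
  atom 8: C, bond orders sum to 2 (valence 4) → 2 H
  atom 9: C, bond orders sum to 4 (valence 4) → 0 H
  atom 10: Br (halogen, monovalent) → 0 H
  atom 11: C, bond orders sum to 3 (valence 4) → 1 H
  atom 12: C, bond orders sum to 3 (valence 4) → 1 H
  atom 13: C, bond orders sum to 2 (valence 4) → 2 H
  atom 14: C, bond orders sum to 1 (valence 4) → 3 H
  atom 15: C, bond orders sum to 2 (valence 4) → 2 H
  atom 16: C, bond orders sum to 2 (valence 4) → 2 H
  atom 17: C, bond orders sum to 3 (valence 4) → 1 H
  atom 18: C, bond orders sum to 2 (valence 4) → 2 H
Totals → C:14, H:23, Br:1, O:3.
In Hill order: C14H23BrO3.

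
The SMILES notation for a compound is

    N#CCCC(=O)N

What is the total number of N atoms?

Scan the SMILES for N atoms (remember two-letter symbols like Cl and Br are single atoms).
Nitrogen count: 2.

2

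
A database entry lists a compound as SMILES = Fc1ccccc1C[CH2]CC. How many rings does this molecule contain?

1

In SMILES, each pair of matching ring-closure digits denotes one ring-closing bond; the number of such bonds equals the number of independent rings.
Ring-closure bonds here: 1.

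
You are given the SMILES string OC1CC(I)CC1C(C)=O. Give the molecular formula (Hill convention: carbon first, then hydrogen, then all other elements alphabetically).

C7H11IO2

Walk through each heavy atom and fill implicit hydrogens from standard valence (C 4, N 3, O 2, S 2, halogen 1):
  atom 1: O, bond orders sum to 1 (valence 2) → 1 H
  atom 2: C, bond orders sum to 3 (valence 4) → 1 H
  atom 3: C, bond orders sum to 2 (valence 4) → 2 H
  atom 4: C, bond orders sum to 3 (valence 4) → 1 H
  atom 5: I (halogen, monovalent) → 0 H
  atom 6: C, bond orders sum to 2 (valence 4) → 2 H
  atom 7: C, bond orders sum to 3 (valence 4) → 1 H
  atom 8: C, bond orders sum to 4 (valence 4) → 0 H
  atom 9: C, bond orders sum to 1 (valence 4) → 3 H
  atom 10: O, bond orders sum to 2 (valence 2) → 0 H
Totals → C:7, H:11, I:1, O:2.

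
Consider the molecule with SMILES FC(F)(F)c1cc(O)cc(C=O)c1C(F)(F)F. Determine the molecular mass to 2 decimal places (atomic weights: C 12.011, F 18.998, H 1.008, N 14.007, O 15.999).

First, the molecular formula is C9H4F6O2 (counting implicit H from valence).
  C: 9 × 12.011 = 108.099
  F: 6 × 18.998 = 113.988
  H: 4 × 1.008 = 4.032
  O: 2 × 15.999 = 31.998
Sum: 9×12.011 + 6×18.998 + 4×1.008 + 2×15.999 = 258.117 → 258.12 g/mol.

258.12 g/mol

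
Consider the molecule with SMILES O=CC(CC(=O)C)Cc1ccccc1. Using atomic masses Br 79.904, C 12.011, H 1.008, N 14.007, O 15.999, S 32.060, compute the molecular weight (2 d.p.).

190.24 g/mol

First, the molecular formula is C12H14O2 (counting implicit H from valence).
  C: 12 × 12.011 = 144.132
  H: 14 × 1.008 = 14.112
  O: 2 × 15.999 = 31.998
Sum: 12×12.011 + 14×1.008 + 2×15.999 = 190.242 → 190.24 g/mol.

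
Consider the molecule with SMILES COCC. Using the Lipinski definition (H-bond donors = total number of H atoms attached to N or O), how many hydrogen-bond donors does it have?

Donors: find every N or O and count the H atoms it carries.
  atom 2 (O): bond orders sum to 2 → 0 H
Lipinski HBD = 0.

0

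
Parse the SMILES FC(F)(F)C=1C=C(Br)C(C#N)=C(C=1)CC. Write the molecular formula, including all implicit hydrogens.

C10H7BrF3N

Walk through each heavy atom and fill implicit hydrogens from standard valence (C 4, N 3, O 2, S 2, halogen 1):
  atom 1: F (halogen, monovalent) → 0 H
  atom 2: C, bond orders sum to 4 (valence 4) → 0 H
  atom 3: F (halogen, monovalent) → 0 H
  atom 4: F (halogen, monovalent) → 0 H
  atom 5: C, bond orders sum to 4 (valence 4) → 0 H
  atom 6: C, bond orders sum to 3 (valence 4) → 1 H
  atom 7: C, bond orders sum to 4 (valence 4) → 0 H
  atom 8: Br (halogen, monovalent) → 0 H
  atom 9: C, bond orders sum to 4 (valence 4) → 0 H
  atom 10: C, bond orders sum to 4 (valence 4) → 0 H
  atom 11: N, bond orders sum to 3 (valence 3) → 0 H
  atom 12: C, bond orders sum to 4 (valence 4) → 0 H
  atom 13: C, bond orders sum to 3 (valence 4) → 1 H
  atom 14: C, bond orders sum to 2 (valence 4) → 2 H
  atom 15: C, bond orders sum to 1 (valence 4) → 3 H
Totals → C:10, H:7, Br:1, F:3, N:1.
In Hill order: C10H7BrF3N.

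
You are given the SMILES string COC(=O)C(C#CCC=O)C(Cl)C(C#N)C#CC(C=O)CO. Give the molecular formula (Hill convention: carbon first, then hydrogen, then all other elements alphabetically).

Walk through each heavy atom and fill implicit hydrogens from standard valence (C 4, N 3, O 2, S 2, halogen 1):
  atom 1: C, bond orders sum to 1 (valence 4) → 3 H
  atom 2: O, bond orders sum to 2 (valence 2) → 0 H
  atom 3: C, bond orders sum to 4 (valence 4) → 0 H
  atom 4: O, bond orders sum to 2 (valence 2) → 0 H
  atom 5: C, bond orders sum to 3 (valence 4) → 1 H
  atom 6: C, bond orders sum to 4 (valence 4) → 0 H
  atom 7: C, bond orders sum to 4 (valence 4) → 0 H
  atom 8: C, bond orders sum to 2 (valence 4) → 2 H
  atom 9: C, bond orders sum to 3 (valence 4) → 1 H
  atom 10: O, bond orders sum to 2 (valence 2) → 0 H
  atom 11: C, bond orders sum to 3 (valence 4) → 1 H
  atom 12: Cl (halogen, monovalent) → 0 H
  atom 13: C, bond orders sum to 3 (valence 4) → 1 H
  atom 14: C, bond orders sum to 4 (valence 4) → 0 H
  atom 15: N, bond orders sum to 3 (valence 3) → 0 H
  atom 16: C, bond orders sum to 4 (valence 4) → 0 H
  atom 17: C, bond orders sum to 4 (valence 4) → 0 H
  atom 18: C, bond orders sum to 3 (valence 4) → 1 H
  atom 19: C, bond orders sum to 3 (valence 4) → 1 H
  atom 20: O, bond orders sum to 2 (valence 2) → 0 H
  atom 21: C, bond orders sum to 2 (valence 4) → 2 H
  atom 22: O, bond orders sum to 1 (valence 2) → 1 H
Totals → C:15, H:14, Cl:1, N:1, O:5.

C15H14ClNO5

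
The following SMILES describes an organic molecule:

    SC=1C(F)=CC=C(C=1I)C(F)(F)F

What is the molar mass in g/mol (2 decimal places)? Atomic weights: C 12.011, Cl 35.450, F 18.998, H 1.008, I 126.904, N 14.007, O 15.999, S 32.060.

322.06 g/mol

First, the molecular formula is C7H3F4IS (counting implicit H from valence).
  C: 7 × 12.011 = 84.077
  F: 4 × 18.998 = 75.992
  H: 3 × 1.008 = 3.024
  I: 1 × 126.904 = 126.904
  S: 1 × 32.060 = 32.060
Sum: 7×12.011 + 4×18.998 + 3×1.008 + 1×126.904 + 1×32.060 = 322.057 → 322.06 g/mol.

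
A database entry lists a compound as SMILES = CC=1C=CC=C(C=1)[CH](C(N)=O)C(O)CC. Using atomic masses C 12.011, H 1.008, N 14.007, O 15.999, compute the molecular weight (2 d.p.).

First, the molecular formula is C12H17NO2 (counting implicit H from valence).
  C: 12 × 12.011 = 144.132
  H: 17 × 1.008 = 17.136
  N: 1 × 14.007 = 14.007
  O: 2 × 15.999 = 31.998
Sum: 12×12.011 + 17×1.008 + 1×14.007 + 2×15.999 = 207.273 → 207.27 g/mol.

207.27 g/mol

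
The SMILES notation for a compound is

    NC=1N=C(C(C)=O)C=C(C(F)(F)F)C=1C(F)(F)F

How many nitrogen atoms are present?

Scan the SMILES for N atoms (remember two-letter symbols like Cl and Br are single atoms).
Nitrogen count: 2.

2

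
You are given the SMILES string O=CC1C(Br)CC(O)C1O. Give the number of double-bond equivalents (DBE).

Degree of unsaturation = (number of rings) + (number of π bonds).
Ring closures in the SMILES: 1.
π bonds: 1 double bond (each 1 DoU) → 1 DoU from unsaturation.
Total DoU = 1 + 1 = 2.

2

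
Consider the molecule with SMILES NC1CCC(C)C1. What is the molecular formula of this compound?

C6H13N

Walk through each heavy atom and fill implicit hydrogens from standard valence (C 4, N 3, O 2, S 2, halogen 1):
  atom 1: N, bond orders sum to 1 (valence 3) → 2 H
  atom 2: C, bond orders sum to 3 (valence 4) → 1 H
  atom 3: C, bond orders sum to 2 (valence 4) → 2 H
  atom 4: C, bond orders sum to 2 (valence 4) → 2 H
  atom 5: C, bond orders sum to 3 (valence 4) → 1 H
  atom 6: C, bond orders sum to 1 (valence 4) → 3 H
  atom 7: C, bond orders sum to 2 (valence 4) → 2 H
Totals → C:6, H:13, N:1.
In Hill order: C6H13N.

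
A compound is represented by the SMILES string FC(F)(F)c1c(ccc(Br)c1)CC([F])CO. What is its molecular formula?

C10H9BrF4O

Walk through each heavy atom and fill implicit hydrogens from standard valence (C 4, N 3, O 2, S 2, halogen 1); for lowercase aromatic atoms, an aromatic c carries 1 H when it has two neighbours and 0 H with three, and aromatic n carries 0 H:
  atom 1: F (halogen, monovalent) → 0 H
  atom 2: C, bond orders sum to 4 (valence 4) → 0 H
  atom 3: F (halogen, monovalent) → 0 H
  atom 4: F (halogen, monovalent) → 0 H
  atom 5: aromatic c, 3 neighbours → 0 H
  atom 6: aromatic c, 3 neighbours → 0 H
  atom 7: aromatic c, 2 neighbours → 1 H
  atom 8: aromatic c, 2 neighbours → 1 H
  atom 9: aromatic c, 3 neighbours → 0 H
  atom 10: Br (halogen, monovalent) → 0 H
  atom 11: aromatic c, 2 neighbours → 1 H
  atom 12: C, bond orders sum to 2 (valence 4) → 2 H
  atom 13: C, bond orders sum to 3 (valence 4) → 1 H
  atom 14: F with explicit H count 0
  atom 15: C, bond orders sum to 2 (valence 4) → 2 H
  atom 16: O, bond orders sum to 1 (valence 2) → 1 H
Totals → C:10, H:9, Br:1, F:4, O:1.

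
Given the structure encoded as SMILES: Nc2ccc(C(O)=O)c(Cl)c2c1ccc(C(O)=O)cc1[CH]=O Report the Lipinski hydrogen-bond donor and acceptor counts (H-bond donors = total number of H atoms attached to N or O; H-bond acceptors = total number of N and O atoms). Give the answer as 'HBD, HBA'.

4, 6

Donors: find every N or O and count the H atoms it carries.
  atom 1 (N): bond orders sum to 1 → 2 H
  atom 7 (O): bond orders sum to 1 → 1 H
  atom 8 (O): bond orders sum to 2 → 0 H
  atom 17 (O): bond orders sum to 1 → 1 H
  atom 18 (O): bond orders sum to 2 → 0 H
  atom 22 (O): bond orders sum to 2 → 0 H
Lipinski HBD = 4.
Acceptors: N atoms = 1, O atoms = 5 → HBA = 6.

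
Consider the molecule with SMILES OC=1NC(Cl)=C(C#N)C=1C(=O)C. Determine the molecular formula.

Walk through each heavy atom and fill implicit hydrogens from standard valence (C 4, N 3, O 2, S 2, halogen 1):
  atom 1: O, bond orders sum to 1 (valence 2) → 1 H
  atom 2: C, bond orders sum to 4 (valence 4) → 0 H
  atom 3: N, bond orders sum to 2 (valence 3) → 1 H
  atom 4: C, bond orders sum to 4 (valence 4) → 0 H
  atom 5: Cl (halogen, monovalent) → 0 H
  atom 6: C, bond orders sum to 4 (valence 4) → 0 H
  atom 7: C, bond orders sum to 4 (valence 4) → 0 H
  atom 8: N, bond orders sum to 3 (valence 3) → 0 H
  atom 9: C, bond orders sum to 4 (valence 4) → 0 H
  atom 10: C, bond orders sum to 4 (valence 4) → 0 H
  atom 11: O, bond orders sum to 2 (valence 2) → 0 H
  atom 12: C, bond orders sum to 1 (valence 4) → 3 H
Totals → C:7, H:5, Cl:1, N:2, O:2.

C7H5ClN2O2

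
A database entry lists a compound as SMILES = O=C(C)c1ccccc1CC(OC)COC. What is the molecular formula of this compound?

Walk through each heavy atom and fill implicit hydrogens from standard valence (C 4, N 3, O 2, S 2, halogen 1); for lowercase aromatic atoms, an aromatic c carries 1 H when it has two neighbours and 0 H with three, and aromatic n carries 0 H:
  atom 1: O, bond orders sum to 2 (valence 2) → 0 H
  atom 2: C, bond orders sum to 4 (valence 4) → 0 H
  atom 3: C, bond orders sum to 1 (valence 4) → 3 H
  atom 4: aromatic c, 3 neighbours → 0 H
  atom 5: aromatic c, 2 neighbours → 1 H
  atom 6: aromatic c, 2 neighbours → 1 H
  atom 7: aromatic c, 2 neighbours → 1 H
  atom 8: aromatic c, 2 neighbours → 1 H
  atom 9: aromatic c, 3 neighbours → 0 H
  atom 10: C, bond orders sum to 2 (valence 4) → 2 H
  atom 11: C, bond orders sum to 3 (valence 4) → 1 H
  atom 12: O, bond orders sum to 2 (valence 2) → 0 H
  atom 13: C, bond orders sum to 1 (valence 4) → 3 H
  atom 14: C, bond orders sum to 2 (valence 4) → 2 H
  atom 15: O, bond orders sum to 2 (valence 2) → 0 H
  atom 16: C, bond orders sum to 1 (valence 4) → 3 H
Totals → C:13, H:18, O:3.

C13H18O3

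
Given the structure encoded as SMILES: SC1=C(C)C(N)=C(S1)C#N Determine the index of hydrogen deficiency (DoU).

5

Molecular formula: C6H6N2S2.
DoU = (2C + 2 + N − H − X) / 2, where X is the halogen count and O/S are ignored.
    = (2·6 + 2 + 2 − 6 − 0) / 2 = 10 / 2 = 5.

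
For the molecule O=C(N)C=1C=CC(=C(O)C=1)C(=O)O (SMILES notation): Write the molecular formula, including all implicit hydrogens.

Walk through each heavy atom and fill implicit hydrogens from standard valence (C 4, N 3, O 2, S 2, halogen 1):
  atom 1: O, bond orders sum to 2 (valence 2) → 0 H
  atom 2: C, bond orders sum to 4 (valence 4) → 0 H
  atom 3: N, bond orders sum to 1 (valence 3) → 2 H
  atom 4: C, bond orders sum to 4 (valence 4) → 0 H
  atom 5: C, bond orders sum to 3 (valence 4) → 1 H
  atom 6: C, bond orders sum to 3 (valence 4) → 1 H
  atom 7: C, bond orders sum to 4 (valence 4) → 0 H
  atom 8: C, bond orders sum to 4 (valence 4) → 0 H
  atom 9: O, bond orders sum to 1 (valence 2) → 1 H
  atom 10: C, bond orders sum to 3 (valence 4) → 1 H
  atom 11: C, bond orders sum to 4 (valence 4) → 0 H
  atom 12: O, bond orders sum to 2 (valence 2) → 0 H
  atom 13: O, bond orders sum to 1 (valence 2) → 1 H
Totals → C:8, H:7, N:1, O:4.
In Hill order: C8H7NO4.

C8H7NO4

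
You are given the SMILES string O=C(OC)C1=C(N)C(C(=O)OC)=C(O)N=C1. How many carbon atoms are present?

9

Count every carbon token in the SMILES (each C, including those in ring-closure positions and inside branches).
Carbon count: 9.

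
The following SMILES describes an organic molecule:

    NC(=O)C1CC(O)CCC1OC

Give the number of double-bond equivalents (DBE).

Degree of unsaturation = (number of rings) + (number of π bonds).
Ring closures in the SMILES: 1.
π bonds: 1 double bond (each 1 DoU) → 1 DoU from unsaturation.
Total DoU = 1 + 1 = 2.

2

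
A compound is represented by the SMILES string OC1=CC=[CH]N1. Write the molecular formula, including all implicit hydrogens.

Walk through each heavy atom and fill implicit hydrogens from standard valence (C 4, N 3, O 2, S 2, halogen 1):
  atom 1: O, bond orders sum to 1 (valence 2) → 1 H
  atom 2: C, bond orders sum to 4 (valence 4) → 0 H
  atom 3: C, bond orders sum to 3 (valence 4) → 1 H
  atom 4: C, bond orders sum to 3 (valence 4) → 1 H
  atom 5: C with explicit H count 1
  atom 6: N, bond orders sum to 2 (valence 3) → 1 H
Totals → C:4, H:5, N:1, O:1.

C4H5NO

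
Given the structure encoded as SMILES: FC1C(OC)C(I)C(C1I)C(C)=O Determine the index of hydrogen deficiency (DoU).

Molecular formula: C8H11FI2O2.
DoU = (2C + 2 + N − H − X) / 2, where X is the halogen count and O/S are ignored.
    = (2·8 + 2 + 0 − 11 − 3) / 2 = 4 / 2 = 2.

2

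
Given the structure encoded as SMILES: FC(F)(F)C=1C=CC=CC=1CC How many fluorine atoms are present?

3

Scan the SMILES for F atoms (remember two-letter symbols like Cl and Br are single atoms).
Fluorine count: 3.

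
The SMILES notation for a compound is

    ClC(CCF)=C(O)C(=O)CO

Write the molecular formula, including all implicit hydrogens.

Walk through each heavy atom and fill implicit hydrogens from standard valence (C 4, N 3, O 2, S 2, halogen 1):
  atom 1: Cl (halogen, monovalent) → 0 H
  atom 2: C, bond orders sum to 4 (valence 4) → 0 H
  atom 3: C, bond orders sum to 2 (valence 4) → 2 H
  atom 4: C, bond orders sum to 2 (valence 4) → 2 H
  atom 5: F (halogen, monovalent) → 0 H
  atom 6: C, bond orders sum to 4 (valence 4) → 0 H
  atom 7: O, bond orders sum to 1 (valence 2) → 1 H
  atom 8: C, bond orders sum to 4 (valence 4) → 0 H
  atom 9: O, bond orders sum to 2 (valence 2) → 0 H
  atom 10: C, bond orders sum to 2 (valence 4) → 2 H
  atom 11: O, bond orders sum to 1 (valence 2) → 1 H
Totals → C:6, H:8, Cl:1, F:1, O:3.
In Hill order: C6H8ClFO3.

C6H8ClFO3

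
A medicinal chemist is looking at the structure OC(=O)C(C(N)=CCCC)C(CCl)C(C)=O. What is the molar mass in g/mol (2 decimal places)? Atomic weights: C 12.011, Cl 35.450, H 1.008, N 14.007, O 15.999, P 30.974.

First, the molecular formula is C11H18ClNO3 (counting implicit H from valence).
  C: 11 × 12.011 = 132.121
  Cl: 1 × 35.450 = 35.450
  H: 18 × 1.008 = 18.144
  N: 1 × 14.007 = 14.007
  O: 3 × 15.999 = 47.997
Sum: 11×12.011 + 1×35.450 + 18×1.008 + 1×14.007 + 3×15.999 = 247.719 → 247.72 g/mol.

247.72 g/mol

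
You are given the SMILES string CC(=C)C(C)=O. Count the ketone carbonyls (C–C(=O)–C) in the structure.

The ketone motif appears at heavy-atom position 4 in the SMILES.
Other groups present: 1 alkene.
Ketone count: 1.

1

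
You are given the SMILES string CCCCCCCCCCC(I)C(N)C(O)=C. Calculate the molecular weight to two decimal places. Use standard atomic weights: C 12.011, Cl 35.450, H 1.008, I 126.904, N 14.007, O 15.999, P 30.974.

353.29 g/mol

First, the molecular formula is C14H28INO (counting implicit H from valence).
  C: 14 × 12.011 = 168.154
  H: 28 × 1.008 = 28.224
  I: 1 × 126.904 = 126.904
  N: 1 × 14.007 = 14.007
  O: 1 × 15.999 = 15.999
Sum: 14×12.011 + 28×1.008 + 1×126.904 + 1×14.007 + 1×15.999 = 353.288 → 353.29 g/mol.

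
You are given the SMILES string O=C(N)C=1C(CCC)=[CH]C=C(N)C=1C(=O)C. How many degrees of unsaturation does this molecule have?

6

Molecular formula: C12H16N2O2.
DoU = (2C + 2 + N − H − X) / 2, where X is the halogen count and O/S are ignored.
    = (2·12 + 2 + 2 − 16 − 0) / 2 = 12 / 2 = 6.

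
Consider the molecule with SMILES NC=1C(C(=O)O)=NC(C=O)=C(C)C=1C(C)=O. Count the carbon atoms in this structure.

Count every carbon token in the SMILES (each C, including those in ring-closure positions and inside branches).
Carbon count: 10.

10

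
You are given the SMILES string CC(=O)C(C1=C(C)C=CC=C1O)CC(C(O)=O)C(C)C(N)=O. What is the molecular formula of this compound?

Walk through each heavy atom and fill implicit hydrogens from standard valence (C 4, N 3, O 2, S 2, halogen 1):
  atom 1: C, bond orders sum to 1 (valence 4) → 3 H
  atom 2: C, bond orders sum to 4 (valence 4) → 0 H
  atom 3: O, bond orders sum to 2 (valence 2) → 0 H
  atom 4: C, bond orders sum to 3 (valence 4) → 1 H
  atom 5: C, bond orders sum to 4 (valence 4) → 0 H
  atom 6: C, bond orders sum to 4 (valence 4) → 0 H
  atom 7: C, bond orders sum to 1 (valence 4) → 3 H
  atom 8: C, bond orders sum to 3 (valence 4) → 1 H
  atom 9: C, bond orders sum to 3 (valence 4) → 1 H
  atom 10: C, bond orders sum to 3 (valence 4) → 1 H
  atom 11: C, bond orders sum to 4 (valence 4) → 0 H
  atom 12: O, bond orders sum to 1 (valence 2) → 1 H
  atom 13: C, bond orders sum to 2 (valence 4) → 2 H
  atom 14: C, bond orders sum to 3 (valence 4) → 1 H
  atom 15: C, bond orders sum to 4 (valence 4) → 0 H
  atom 16: O, bond orders sum to 1 (valence 2) → 1 H
  atom 17: O, bond orders sum to 2 (valence 2) → 0 H
  atom 18: C, bond orders sum to 3 (valence 4) → 1 H
  atom 19: C, bond orders sum to 1 (valence 4) → 3 H
  atom 20: C, bond orders sum to 4 (valence 4) → 0 H
  atom 21: N, bond orders sum to 1 (valence 3) → 2 H
  atom 22: O, bond orders sum to 2 (valence 2) → 0 H
Totals → C:16, H:21, N:1, O:5.

C16H21NO5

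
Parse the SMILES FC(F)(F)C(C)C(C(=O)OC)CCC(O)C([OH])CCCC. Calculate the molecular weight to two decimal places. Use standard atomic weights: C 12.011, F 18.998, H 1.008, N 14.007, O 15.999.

First, the molecular formula is C14H25F3O4 (counting implicit H from valence).
  C: 14 × 12.011 = 168.154
  F: 3 × 18.998 = 56.994
  H: 25 × 1.008 = 25.200
  O: 4 × 15.999 = 63.996
Sum: 14×12.011 + 3×18.998 + 25×1.008 + 4×15.999 = 314.344 → 314.34 g/mol.

314.34 g/mol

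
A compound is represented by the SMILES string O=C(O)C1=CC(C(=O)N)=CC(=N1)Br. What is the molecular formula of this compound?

Walk through each heavy atom and fill implicit hydrogens from standard valence (C 4, N 3, O 2, S 2, halogen 1):
  atom 1: O, bond orders sum to 2 (valence 2) → 0 H
  atom 2: C, bond orders sum to 4 (valence 4) → 0 H
  atom 3: O, bond orders sum to 1 (valence 2) → 1 H
  atom 4: C, bond orders sum to 4 (valence 4) → 0 H
  atom 5: C, bond orders sum to 3 (valence 4) → 1 H
  atom 6: C, bond orders sum to 4 (valence 4) → 0 H
  atom 7: C, bond orders sum to 4 (valence 4) → 0 H
  atom 8: O, bond orders sum to 2 (valence 2) → 0 H
  atom 9: N, bond orders sum to 1 (valence 3) → 2 H
  atom 10: C, bond orders sum to 3 (valence 4) → 1 H
  atom 11: C, bond orders sum to 4 (valence 4) → 0 H
  atom 12: N, bond orders sum to 3 (valence 3) → 0 H
  atom 13: Br (halogen, monovalent) → 0 H
Totals → C:7, H:5, Br:1, N:2, O:3.

C7H5BrN2O3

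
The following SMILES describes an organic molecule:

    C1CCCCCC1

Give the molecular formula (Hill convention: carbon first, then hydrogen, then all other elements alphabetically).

Walk through each heavy atom and fill implicit hydrogens from standard valence (C 4, N 3, O 2, S 2, halogen 1):
  atom 1: C, bond orders sum to 2 (valence 4) → 2 H
  atom 2: C, bond orders sum to 2 (valence 4) → 2 H
  atom 3: C, bond orders sum to 2 (valence 4) → 2 H
  atom 4: C, bond orders sum to 2 (valence 4) → 2 H
  atom 5: C, bond orders sum to 2 (valence 4) → 2 H
  atom 6: C, bond orders sum to 2 (valence 4) → 2 H
  atom 7: C, bond orders sum to 2 (valence 4) → 2 H
Totals → C:7, H:14.

C7H14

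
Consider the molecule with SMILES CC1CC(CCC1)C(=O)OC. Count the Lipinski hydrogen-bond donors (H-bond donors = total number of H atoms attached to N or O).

Donors: find every N or O and count the H atoms it carries.
  atom 9 (O): bond orders sum to 2 → 0 H
  atom 10 (O): bond orders sum to 2 → 0 H
Lipinski HBD = 0.

0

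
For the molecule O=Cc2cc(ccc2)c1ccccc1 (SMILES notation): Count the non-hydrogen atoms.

Every atom symbol written in the SMILES (organic subset) is one heavy atom; implicit H are not written.
Heavy atoms by element → C:13, O:1.
Total: 14.

14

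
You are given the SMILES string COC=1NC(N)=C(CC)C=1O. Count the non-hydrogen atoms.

Every atom symbol written in the SMILES (organic subset) is one heavy atom; implicit H are not written.
Heavy atoms by element → C:7, N:2, O:2.
Total: 11.

11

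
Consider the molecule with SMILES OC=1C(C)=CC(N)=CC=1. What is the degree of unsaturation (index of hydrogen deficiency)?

Degree of unsaturation = (number of rings) + (number of π bonds).
Ring closures in the SMILES: 1.
π bonds: 3 double bonds (each 1 DoU) → 3 DoU from unsaturation.
Total DoU = 1 + 3 = 4.

4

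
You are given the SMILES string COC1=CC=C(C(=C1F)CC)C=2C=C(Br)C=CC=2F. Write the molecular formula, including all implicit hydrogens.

C15H13BrF2O

Walk through each heavy atom and fill implicit hydrogens from standard valence (C 4, N 3, O 2, S 2, halogen 1):
  atom 1: C, bond orders sum to 1 (valence 4) → 3 H
  atom 2: O, bond orders sum to 2 (valence 2) → 0 H
  atom 3: C, bond orders sum to 4 (valence 4) → 0 H
  atom 4: C, bond orders sum to 3 (valence 4) → 1 H
  atom 5: C, bond orders sum to 3 (valence 4) → 1 H
  atom 6: C, bond orders sum to 4 (valence 4) → 0 H
  atom 7: C, bond orders sum to 4 (valence 4) → 0 H
  atom 8: C, bond orders sum to 4 (valence 4) → 0 H
  atom 9: F (halogen, monovalent) → 0 H
  atom 10: C, bond orders sum to 2 (valence 4) → 2 H
  atom 11: C, bond orders sum to 1 (valence 4) → 3 H
  atom 12: C, bond orders sum to 4 (valence 4) → 0 H
  atom 13: C, bond orders sum to 3 (valence 4) → 1 H
  atom 14: C, bond orders sum to 4 (valence 4) → 0 H
  atom 15: Br (halogen, monovalent) → 0 H
  atom 16: C, bond orders sum to 3 (valence 4) → 1 H
  atom 17: C, bond orders sum to 3 (valence 4) → 1 H
  atom 18: C, bond orders sum to 4 (valence 4) → 0 H
  atom 19: F (halogen, monovalent) → 0 H
Totals → C:15, H:13, Br:1, F:2, O:1.
In Hill order: C15H13BrF2O.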